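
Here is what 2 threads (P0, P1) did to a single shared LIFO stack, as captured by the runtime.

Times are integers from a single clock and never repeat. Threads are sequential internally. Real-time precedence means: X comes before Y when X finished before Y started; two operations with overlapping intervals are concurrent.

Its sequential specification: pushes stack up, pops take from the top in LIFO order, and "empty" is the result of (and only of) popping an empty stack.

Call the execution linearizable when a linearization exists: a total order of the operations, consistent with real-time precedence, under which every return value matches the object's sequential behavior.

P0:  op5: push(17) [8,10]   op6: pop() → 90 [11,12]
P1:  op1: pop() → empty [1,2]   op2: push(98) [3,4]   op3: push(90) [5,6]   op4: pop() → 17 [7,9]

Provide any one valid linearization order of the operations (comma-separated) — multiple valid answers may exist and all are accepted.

op1, op2, op3, op5, op4, op6

step 1: op1 pop() → empty — stack <>
step 2: op2 push(98) — stack <98>
step 3: op3 push(90) — stack <98,90>
step 4: op5 push(17) — stack <98,90,17>
step 5: op4 pop() → 17 — stack <98,90>
step 6: op6 pop() → 90 — stack <98>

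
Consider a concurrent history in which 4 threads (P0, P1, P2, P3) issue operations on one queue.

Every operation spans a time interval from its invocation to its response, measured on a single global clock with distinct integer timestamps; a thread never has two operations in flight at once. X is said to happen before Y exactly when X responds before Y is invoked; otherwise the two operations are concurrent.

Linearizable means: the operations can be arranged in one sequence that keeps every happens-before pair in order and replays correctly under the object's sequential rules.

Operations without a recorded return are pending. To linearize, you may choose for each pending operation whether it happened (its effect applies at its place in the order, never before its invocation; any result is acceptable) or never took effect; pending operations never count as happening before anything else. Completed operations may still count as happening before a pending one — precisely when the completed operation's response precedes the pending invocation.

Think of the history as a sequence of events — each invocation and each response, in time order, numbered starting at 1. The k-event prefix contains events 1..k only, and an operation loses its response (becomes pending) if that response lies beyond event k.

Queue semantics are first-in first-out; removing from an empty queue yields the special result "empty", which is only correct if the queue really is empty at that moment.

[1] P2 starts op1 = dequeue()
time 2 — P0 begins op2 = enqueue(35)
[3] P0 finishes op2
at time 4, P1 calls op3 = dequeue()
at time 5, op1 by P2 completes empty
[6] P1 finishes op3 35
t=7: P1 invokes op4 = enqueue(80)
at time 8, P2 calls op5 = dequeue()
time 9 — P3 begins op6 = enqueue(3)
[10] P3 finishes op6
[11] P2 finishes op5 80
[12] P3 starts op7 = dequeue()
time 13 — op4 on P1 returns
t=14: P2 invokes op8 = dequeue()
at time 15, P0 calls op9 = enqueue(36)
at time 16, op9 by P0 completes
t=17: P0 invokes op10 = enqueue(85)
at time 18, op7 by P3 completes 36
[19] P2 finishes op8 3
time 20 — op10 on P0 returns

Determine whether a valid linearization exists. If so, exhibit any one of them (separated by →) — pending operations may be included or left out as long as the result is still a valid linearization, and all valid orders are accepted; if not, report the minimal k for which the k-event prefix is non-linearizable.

step 1: op1 dequeue() → empty — queue <>
step 2: op2 enqueue(35) — queue <35>
step 3: op3 dequeue() → 35 — queue <>
step 4: op4 enqueue(80) — queue <80>
step 5: op5 dequeue() → 80 — queue <>
step 6: op6 enqueue(3) — queue <3>
step 7: op8 dequeue() → 3 — queue <>
step 8: op9 enqueue(36) — queue <36>
step 9: op7 dequeue() → 36 — queue <>
step 10: op10 enqueue(85) — queue <85>

linearizable — witness: op1 → op2 → op3 → op4 → op5 → op6 → op8 → op9 → op7 → op10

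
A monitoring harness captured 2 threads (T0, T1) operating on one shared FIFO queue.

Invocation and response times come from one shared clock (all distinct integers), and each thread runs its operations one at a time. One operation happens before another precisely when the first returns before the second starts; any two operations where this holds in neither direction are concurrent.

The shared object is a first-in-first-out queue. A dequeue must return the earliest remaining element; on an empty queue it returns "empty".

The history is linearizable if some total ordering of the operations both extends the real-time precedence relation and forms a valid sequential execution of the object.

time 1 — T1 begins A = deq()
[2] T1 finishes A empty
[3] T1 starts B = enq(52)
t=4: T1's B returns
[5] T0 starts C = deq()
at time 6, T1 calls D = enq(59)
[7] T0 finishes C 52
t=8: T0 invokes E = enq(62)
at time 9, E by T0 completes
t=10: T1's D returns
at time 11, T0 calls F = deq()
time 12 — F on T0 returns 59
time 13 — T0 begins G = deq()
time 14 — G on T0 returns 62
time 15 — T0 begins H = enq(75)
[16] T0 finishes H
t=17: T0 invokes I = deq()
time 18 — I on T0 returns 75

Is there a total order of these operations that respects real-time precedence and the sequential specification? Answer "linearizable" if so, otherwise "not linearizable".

linearizable

witness order: A, B, C, D, E, F, G, H, I
step 1: A deq() → empty — queue <>
step 2: B enq(52) — queue <52>
step 3: C deq() → 52 — queue <>
step 4: D enq(59) — queue <59>
step 5: E enq(62) — queue <59,62>
step 6: F deq() → 59 — queue <62>
step 7: G deq() → 62 — queue <>
step 8: H enq(75) — queue <75>
step 9: I deq() → 75 — queue <>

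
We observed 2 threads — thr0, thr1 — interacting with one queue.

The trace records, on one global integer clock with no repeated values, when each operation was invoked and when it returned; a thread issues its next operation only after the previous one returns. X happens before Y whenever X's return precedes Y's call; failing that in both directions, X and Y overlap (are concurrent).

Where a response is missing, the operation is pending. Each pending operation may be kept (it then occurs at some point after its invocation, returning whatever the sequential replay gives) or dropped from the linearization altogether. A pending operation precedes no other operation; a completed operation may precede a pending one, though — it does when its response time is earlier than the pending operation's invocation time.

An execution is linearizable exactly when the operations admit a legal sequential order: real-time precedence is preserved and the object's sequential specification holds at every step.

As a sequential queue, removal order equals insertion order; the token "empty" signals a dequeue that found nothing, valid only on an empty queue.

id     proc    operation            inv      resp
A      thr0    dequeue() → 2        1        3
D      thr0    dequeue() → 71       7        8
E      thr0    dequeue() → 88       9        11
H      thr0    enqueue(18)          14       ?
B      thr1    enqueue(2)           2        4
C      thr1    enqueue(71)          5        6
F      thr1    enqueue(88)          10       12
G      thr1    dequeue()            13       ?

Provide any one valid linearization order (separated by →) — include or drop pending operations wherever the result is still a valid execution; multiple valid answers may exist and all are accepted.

1. B enqueue(2), leaving queue <2>
2. A dequeue() → 2, leaving queue <>
3. C enqueue(71), leaving queue <71>
4. D dequeue() → 71, leaving queue <>
5. F enqueue(88), leaving queue <88>
6. E dequeue() → 88, leaving queue <>

B → A → C → D → F → E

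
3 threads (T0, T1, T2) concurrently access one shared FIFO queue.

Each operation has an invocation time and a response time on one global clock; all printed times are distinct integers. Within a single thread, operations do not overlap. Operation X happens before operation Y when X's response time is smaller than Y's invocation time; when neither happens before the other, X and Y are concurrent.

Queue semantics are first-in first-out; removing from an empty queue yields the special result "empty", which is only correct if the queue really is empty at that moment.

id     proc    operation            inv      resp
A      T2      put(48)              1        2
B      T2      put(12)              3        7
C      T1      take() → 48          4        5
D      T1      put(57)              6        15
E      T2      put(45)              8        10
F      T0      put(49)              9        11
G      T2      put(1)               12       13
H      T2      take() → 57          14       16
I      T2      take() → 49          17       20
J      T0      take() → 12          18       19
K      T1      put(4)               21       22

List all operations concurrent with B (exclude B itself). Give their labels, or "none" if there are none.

C, D

overlap test against B [3,7]: concurrent iff the interval meets 3..7
A [1,2]: before
C [4,5]: concurrent
D [6,15]: concurrent
E [8,10]: after
F [9,11]: after
G [12,13]: after
H [14,16]: after
I [17,20]: after
J [18,19]: after
K [21,22]: after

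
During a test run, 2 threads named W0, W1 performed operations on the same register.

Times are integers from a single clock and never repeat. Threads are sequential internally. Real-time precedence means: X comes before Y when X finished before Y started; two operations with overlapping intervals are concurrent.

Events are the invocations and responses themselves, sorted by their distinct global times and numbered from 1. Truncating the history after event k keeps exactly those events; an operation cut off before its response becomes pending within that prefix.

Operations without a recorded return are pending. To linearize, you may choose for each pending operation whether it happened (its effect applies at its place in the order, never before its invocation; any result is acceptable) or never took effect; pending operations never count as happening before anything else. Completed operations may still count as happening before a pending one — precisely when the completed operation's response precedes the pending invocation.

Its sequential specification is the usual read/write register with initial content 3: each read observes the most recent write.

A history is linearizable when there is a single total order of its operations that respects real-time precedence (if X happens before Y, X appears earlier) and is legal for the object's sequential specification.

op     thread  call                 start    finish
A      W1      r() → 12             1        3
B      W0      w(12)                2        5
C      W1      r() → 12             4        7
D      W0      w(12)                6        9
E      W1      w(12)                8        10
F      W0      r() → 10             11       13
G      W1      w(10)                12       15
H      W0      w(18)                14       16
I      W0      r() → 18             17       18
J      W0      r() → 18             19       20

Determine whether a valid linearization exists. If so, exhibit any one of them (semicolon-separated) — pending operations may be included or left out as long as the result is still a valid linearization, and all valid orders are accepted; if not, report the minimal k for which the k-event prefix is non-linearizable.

step 1: B w(12) — value 12
step 2: A r() → 12 — value 12
step 3: C r() → 12 — value 12
step 4: D w(12) — value 12
step 5: E w(12) — value 12
step 6: G w(10) — value 10
step 7: F r() → 10 — value 10
step 8: H w(18) — value 18
step 9: I r() → 18 — value 18
step 10: J r() → 18 — value 18

linearizable — witness: B; A; C; D; E; G; F; H; I; J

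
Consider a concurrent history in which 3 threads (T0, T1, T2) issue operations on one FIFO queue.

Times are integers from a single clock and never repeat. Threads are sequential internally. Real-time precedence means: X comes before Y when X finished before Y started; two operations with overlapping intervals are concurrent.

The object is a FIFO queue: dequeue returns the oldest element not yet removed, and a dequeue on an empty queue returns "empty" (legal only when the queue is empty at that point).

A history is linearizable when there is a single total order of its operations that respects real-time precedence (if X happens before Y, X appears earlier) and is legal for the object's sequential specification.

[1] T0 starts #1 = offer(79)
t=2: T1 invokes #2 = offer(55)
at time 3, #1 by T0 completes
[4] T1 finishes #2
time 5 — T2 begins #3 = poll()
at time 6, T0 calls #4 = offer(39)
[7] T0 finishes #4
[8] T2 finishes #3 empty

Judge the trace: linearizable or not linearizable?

prefix check: 1..7 passes, 1..8 fails once #3's time-8 response joins
all 4 real-time-respecting orders fail — 4 completed FIFO queue operations, no legal replay
one such order, #1, #2, #3, #4, breaks at step 3 where #3 poll() → empty is illegal
one such order, #1, #2, #4, #3, breaks at step 4 where #3 poll() → empty is illegal

not linearizable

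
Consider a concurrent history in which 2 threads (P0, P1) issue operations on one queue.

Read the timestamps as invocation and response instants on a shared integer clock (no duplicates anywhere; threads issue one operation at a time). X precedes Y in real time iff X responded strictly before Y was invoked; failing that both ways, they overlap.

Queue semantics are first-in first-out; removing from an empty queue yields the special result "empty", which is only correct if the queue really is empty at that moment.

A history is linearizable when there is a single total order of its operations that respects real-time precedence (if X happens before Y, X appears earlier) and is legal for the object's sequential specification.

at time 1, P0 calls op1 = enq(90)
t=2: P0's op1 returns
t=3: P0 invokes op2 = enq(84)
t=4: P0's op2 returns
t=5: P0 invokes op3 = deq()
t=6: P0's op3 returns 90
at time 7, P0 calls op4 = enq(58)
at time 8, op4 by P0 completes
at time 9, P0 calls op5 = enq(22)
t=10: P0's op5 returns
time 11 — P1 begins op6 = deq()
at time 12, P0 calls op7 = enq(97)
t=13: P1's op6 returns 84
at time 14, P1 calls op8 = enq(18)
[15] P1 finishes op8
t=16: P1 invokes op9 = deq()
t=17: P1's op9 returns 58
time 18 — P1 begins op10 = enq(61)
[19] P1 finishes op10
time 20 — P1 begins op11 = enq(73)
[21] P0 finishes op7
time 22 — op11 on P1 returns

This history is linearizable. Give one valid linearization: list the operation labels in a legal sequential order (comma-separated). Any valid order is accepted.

op1, op2, op3, op4, op5, op6, op7, op8, op9, op10, op11

1. op1 enq(90), leaving queue <90>
2. op2 enq(84), leaving queue <90,84>
3. op3 deq() → 90, leaving queue <84>
4. op4 enq(58), leaving queue <84,58>
5. op5 enq(22), leaving queue <84,58,22>
6. op6 deq() → 84, leaving queue <58,22>
7. op7 enq(97), leaving queue <58,22,97>
8. op8 enq(18), leaving queue <58,22,97,18>
9. op9 deq() → 58, leaving queue <22,97,18>
10. op10 enq(61), leaving queue <22,97,18,61>
11. op11 enq(73), leaving queue <22,97,18,61,73>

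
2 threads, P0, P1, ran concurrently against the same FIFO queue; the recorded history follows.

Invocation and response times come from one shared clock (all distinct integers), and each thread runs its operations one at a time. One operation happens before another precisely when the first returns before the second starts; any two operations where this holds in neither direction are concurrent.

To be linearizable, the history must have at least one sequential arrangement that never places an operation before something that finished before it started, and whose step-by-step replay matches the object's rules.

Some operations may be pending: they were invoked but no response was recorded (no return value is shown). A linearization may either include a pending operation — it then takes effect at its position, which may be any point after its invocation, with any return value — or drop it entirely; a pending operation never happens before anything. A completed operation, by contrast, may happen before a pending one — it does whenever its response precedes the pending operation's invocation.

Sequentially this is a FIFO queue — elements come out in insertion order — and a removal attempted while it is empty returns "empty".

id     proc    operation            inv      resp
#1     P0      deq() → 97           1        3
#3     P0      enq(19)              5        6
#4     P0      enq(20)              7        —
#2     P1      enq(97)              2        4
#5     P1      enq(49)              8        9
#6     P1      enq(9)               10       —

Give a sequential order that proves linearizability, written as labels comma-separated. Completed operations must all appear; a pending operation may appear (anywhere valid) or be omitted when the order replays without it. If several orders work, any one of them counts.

#2, #1, #3, #4, #5

step 1: #2 enq(97) — queue <97>
step 2: #1 deq() → 97 — queue <>
step 3: #3 enq(19) — queue <19>
step 4: #4 enq(20) (pending, included) — queue <19,20>
step 5: #5 enq(49) — queue <19,20,49>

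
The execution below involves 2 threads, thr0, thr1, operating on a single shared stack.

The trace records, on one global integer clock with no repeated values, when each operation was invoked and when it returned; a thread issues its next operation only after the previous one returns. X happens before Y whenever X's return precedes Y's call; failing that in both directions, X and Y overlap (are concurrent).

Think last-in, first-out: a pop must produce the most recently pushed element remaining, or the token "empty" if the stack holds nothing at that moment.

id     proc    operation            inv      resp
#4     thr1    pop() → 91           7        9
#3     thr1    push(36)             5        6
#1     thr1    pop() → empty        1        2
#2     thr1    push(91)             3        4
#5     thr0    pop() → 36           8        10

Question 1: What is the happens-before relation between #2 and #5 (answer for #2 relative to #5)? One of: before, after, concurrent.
Answer: before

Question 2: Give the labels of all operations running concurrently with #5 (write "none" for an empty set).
Answer: #4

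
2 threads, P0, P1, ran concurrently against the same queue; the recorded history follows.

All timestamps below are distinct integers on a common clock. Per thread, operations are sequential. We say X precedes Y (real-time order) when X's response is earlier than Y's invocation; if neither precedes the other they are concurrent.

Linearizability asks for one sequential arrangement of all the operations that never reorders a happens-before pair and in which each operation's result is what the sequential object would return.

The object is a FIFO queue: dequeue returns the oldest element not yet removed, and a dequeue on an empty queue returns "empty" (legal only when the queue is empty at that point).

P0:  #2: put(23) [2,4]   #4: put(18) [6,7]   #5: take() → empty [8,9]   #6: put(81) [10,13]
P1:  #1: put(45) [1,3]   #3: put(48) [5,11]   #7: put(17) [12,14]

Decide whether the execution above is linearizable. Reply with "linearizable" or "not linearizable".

prefix check: 1..8 passes, 1..9 fails once #5's time-9 response joins
4 completed operations, 2 real-time-consistent orders — every queue replay fails
completion choices over the 1 pending operation (#3) were checked; none helps
sample order #1, #2, #4, #5 (pending dropped) stalls at step 4 — #5 take() → empty has no legal effect
sample order #2, #1, #4, #5 (pending dropped) stalls at step 4 — #5 take() → empty has no legal effect

not linearizable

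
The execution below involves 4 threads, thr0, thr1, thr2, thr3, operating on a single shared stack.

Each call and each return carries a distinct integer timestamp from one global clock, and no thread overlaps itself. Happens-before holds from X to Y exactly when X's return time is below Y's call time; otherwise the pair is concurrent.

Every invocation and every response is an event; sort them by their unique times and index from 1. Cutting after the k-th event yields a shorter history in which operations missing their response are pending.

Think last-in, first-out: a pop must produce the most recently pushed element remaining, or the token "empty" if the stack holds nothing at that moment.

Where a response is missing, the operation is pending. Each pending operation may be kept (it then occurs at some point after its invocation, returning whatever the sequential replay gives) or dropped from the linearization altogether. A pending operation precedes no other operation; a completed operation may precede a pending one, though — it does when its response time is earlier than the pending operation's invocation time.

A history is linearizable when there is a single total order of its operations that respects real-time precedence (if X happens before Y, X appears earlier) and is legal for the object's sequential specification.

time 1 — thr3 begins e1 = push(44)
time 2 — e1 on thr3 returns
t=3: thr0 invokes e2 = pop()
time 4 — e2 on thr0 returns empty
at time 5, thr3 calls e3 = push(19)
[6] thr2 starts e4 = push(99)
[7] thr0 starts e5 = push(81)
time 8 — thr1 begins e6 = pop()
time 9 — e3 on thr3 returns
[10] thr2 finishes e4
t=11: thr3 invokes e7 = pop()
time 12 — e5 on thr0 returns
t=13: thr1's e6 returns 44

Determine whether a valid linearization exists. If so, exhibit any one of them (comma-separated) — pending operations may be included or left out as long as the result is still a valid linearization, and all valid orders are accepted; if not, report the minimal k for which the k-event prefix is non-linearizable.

not linearizable — minimal violating prefix: 4 events

prefix check: 1..3 passes, 1..4 fails once e2's time-4 response joins
exhaustive check: the 2 completed stack ops admit one real-time order; illegal
one such order, e1, e2, breaks at step 2 where e2 pop() → empty is illegal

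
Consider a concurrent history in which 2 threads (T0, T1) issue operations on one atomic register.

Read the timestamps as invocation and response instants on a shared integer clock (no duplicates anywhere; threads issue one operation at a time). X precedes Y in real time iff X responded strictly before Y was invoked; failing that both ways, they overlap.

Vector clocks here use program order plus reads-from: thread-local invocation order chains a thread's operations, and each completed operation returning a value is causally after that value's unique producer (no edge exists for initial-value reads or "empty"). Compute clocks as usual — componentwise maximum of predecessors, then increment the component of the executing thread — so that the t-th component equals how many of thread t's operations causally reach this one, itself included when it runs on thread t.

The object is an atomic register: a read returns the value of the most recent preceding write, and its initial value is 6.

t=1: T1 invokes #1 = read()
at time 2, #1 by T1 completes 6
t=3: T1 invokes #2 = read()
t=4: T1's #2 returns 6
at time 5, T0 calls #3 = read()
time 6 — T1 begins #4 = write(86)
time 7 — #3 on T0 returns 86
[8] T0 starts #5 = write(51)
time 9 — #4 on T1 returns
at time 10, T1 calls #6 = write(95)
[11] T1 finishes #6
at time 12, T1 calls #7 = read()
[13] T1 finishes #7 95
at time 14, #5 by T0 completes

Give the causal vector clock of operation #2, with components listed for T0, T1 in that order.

invoked at 1, #1 has no predecessors; its own T1 bump gives (0, 1)
#2 (invocation 3): componentwise max over VC(#1)=(0, 1), +1 at T1, giving (0, 2)
#4 (invocation 6): componentwise max over VC(#2)=(0, 2), +1 at T1, giving (0, 3)
#6 (invocation 10): componentwise max over VC(#4)=(0, 3), +1 at T1, giving (0, 4)
#3 (invocation 5): componentwise max over VC(#4)=(0, 3), +1 at T0, giving (1, 3)
#7 (invocation 12): componentwise max over VC(#6)=(0, 4), +1 at T1, giving (0, 5)
#5 (invocation 8): componentwise max over VC(#3)=(1, 3), +1 at T0, giving (2, 3)
target: VC(#2) = (0, 2)

(0, 2)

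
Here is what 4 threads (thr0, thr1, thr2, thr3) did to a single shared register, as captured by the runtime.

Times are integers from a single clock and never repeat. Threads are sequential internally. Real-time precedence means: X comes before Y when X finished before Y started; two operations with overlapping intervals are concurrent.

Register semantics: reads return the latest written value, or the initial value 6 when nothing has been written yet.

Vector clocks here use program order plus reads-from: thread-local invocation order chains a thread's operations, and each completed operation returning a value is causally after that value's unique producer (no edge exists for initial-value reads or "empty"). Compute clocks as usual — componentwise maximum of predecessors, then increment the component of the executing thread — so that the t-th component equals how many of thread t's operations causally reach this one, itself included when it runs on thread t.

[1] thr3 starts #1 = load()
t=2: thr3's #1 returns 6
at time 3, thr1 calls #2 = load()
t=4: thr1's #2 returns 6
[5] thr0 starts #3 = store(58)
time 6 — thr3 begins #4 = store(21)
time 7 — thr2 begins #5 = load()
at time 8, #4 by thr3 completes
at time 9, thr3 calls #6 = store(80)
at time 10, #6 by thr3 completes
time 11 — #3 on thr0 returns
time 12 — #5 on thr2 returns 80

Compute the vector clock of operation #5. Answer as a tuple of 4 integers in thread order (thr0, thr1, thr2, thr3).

(0, 0, 1, 3)

invoked at 1, #1 has no predecessors; its own thr3 bump gives (0, 0, 0, 1)
invoked at 3, #2 has no predecessors; its own thr1 bump gives (0, 1, 0, 0)
invoked at 5, #3 has no predecessors; its own thr0 bump gives (1, 0, 0, 0)
merge at #4 (invoked 6): VC(#1)=(0, 0, 0, 1), own-thread bump on thr3 → (0, 0, 0, 2)
merge at #6 (invoked 9): VC(#4)=(0, 0, 0, 2), own-thread bump on thr3 → (0, 0, 0, 3)
merge at #5 (invoked 7): VC(#6)=(0, 0, 0, 3), own-thread bump on thr2 → (0, 0, 1, 3)
target: VC(#5) = (0, 0, 1, 3)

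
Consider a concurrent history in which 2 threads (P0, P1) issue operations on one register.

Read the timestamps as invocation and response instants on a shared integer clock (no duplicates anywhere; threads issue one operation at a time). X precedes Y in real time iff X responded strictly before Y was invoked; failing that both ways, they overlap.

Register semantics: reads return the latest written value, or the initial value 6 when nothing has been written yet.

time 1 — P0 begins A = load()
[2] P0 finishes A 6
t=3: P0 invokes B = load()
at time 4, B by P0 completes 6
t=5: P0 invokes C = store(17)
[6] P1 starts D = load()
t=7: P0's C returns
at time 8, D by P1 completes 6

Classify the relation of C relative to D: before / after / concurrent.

C spans [5,7], D spans [6,8]
the intervals overlap in both directions

concurrent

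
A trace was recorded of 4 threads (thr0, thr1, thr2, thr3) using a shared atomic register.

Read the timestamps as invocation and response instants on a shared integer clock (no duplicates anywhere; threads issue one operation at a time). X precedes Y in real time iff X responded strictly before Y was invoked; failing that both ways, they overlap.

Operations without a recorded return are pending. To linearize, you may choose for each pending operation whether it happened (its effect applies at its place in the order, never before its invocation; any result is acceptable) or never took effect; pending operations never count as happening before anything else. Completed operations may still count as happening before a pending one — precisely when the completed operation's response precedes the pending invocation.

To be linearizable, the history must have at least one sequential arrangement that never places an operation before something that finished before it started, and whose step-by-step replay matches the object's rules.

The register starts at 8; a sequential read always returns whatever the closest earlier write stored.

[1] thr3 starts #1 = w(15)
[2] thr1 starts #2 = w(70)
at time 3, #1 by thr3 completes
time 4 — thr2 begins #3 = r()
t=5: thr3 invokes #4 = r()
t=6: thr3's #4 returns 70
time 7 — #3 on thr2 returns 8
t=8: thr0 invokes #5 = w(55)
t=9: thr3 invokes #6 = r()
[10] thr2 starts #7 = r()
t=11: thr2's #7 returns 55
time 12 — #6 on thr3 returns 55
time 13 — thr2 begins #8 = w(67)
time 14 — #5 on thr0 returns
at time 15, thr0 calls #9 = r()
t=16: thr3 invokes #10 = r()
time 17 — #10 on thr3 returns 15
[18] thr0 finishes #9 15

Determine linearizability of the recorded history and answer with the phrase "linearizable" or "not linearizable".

not linearizable

events 1..6 are fine; event 7 — the response of #3 at time 7 — makes the prefix non-linearizable
checked exhaustively: 2 real-time-consistent orders of 3 completed operations, zero legal atomic register replays
no escape via the 1 pending operation (#2): every completion choice fails
for example #1, #3, #4 (pending dropped) fails at step 2: #3 r() → 8 is not legal there
for example #1, #4, #3 (pending dropped) fails at step 2: #4 r() → 70 is not legal there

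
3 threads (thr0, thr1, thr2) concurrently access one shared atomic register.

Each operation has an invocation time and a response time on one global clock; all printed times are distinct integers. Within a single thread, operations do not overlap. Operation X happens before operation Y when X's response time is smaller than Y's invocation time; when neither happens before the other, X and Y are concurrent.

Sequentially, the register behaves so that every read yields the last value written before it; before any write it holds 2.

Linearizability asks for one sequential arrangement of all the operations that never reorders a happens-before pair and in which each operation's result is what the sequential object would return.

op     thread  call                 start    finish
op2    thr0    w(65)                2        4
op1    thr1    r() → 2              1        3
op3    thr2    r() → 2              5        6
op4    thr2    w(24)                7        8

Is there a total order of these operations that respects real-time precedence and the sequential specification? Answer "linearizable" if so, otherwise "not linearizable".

through event 5 a valid linearization exists; event 6 (op3 responding at time 6) ends that
all 2 real-time-respecting orders fail — 3 completed atomic register operations, no legal replay
take op1, op2, op3: step 3 already fails, because op3 r() → 2 cannot occur there
take op2, op1, op3: step 2 already fails, because op1 r() → 2 cannot occur there

not linearizable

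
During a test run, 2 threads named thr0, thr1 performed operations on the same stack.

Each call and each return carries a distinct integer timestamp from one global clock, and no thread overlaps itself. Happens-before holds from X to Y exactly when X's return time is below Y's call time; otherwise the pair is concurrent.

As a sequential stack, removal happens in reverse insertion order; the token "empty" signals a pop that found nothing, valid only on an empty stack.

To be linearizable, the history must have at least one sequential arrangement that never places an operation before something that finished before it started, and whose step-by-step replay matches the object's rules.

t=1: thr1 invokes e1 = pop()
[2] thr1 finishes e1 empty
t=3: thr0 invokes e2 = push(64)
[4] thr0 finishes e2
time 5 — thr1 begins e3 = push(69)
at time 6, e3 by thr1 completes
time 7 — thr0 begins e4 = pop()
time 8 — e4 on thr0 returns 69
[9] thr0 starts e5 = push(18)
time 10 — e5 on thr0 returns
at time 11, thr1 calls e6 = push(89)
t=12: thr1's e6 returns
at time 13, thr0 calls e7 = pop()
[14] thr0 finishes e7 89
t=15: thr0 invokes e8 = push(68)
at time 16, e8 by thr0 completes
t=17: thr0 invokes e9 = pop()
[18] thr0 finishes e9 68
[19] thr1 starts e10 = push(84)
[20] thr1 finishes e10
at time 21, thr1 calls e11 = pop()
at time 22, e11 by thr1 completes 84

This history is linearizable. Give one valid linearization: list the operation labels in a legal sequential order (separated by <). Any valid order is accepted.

e1 < e2 < e3 < e4 < e5 < e6 < e7 < e8 < e9 < e10 < e11

step 1: e1 pop() → empty — stack <>
step 2: e2 push(64) — stack <64>
step 3: e3 push(69) — stack <64,69>
step 4: e4 pop() → 69 — stack <64>
step 5: e5 push(18) — stack <64,18>
step 6: e6 push(89) — stack <64,18,89>
step 7: e7 pop() → 89 — stack <64,18>
step 8: e8 push(68) — stack <64,18,68>
step 9: e9 pop() → 68 — stack <64,18>
step 10: e10 push(84) — stack <64,18,84>
step 11: e11 pop() → 84 — stack <64,18>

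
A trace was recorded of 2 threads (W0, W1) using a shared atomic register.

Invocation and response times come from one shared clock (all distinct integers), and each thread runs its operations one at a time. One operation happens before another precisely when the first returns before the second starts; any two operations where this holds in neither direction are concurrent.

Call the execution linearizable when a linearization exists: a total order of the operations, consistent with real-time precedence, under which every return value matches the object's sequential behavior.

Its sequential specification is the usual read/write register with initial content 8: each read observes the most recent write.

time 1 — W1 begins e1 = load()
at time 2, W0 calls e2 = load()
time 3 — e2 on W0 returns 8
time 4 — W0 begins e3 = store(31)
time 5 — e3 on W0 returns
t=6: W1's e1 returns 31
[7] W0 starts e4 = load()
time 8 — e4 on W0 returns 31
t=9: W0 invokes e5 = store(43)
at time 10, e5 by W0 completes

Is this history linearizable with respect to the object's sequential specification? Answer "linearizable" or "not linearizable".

witness order: e2, e3, e1, e4, e5
step 1: e2 load() → 8 — value 8
step 2: e3 store(31) — value 31
step 3: e1 load() → 31 — value 31
step 4: e4 load() → 31 — value 31
step 5: e5 store(43) — value 43

linearizable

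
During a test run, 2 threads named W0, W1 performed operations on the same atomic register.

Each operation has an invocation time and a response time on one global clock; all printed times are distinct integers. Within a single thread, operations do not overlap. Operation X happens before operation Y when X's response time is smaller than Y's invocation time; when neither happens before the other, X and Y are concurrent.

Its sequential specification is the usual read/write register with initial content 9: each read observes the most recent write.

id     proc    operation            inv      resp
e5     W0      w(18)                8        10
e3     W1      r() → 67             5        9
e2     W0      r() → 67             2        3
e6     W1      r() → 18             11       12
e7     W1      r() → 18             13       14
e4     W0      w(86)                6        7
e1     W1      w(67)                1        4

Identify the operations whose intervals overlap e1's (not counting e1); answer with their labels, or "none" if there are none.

e1 runs from 1 to 4; window-overlapping ops are concurrent
e2 [2,3]: concurrent
e3 [5,9]: after
e4 [6,7]: after
e5 [8,10]: after
e6 [11,12]: after
e7 [13,14]: after

e2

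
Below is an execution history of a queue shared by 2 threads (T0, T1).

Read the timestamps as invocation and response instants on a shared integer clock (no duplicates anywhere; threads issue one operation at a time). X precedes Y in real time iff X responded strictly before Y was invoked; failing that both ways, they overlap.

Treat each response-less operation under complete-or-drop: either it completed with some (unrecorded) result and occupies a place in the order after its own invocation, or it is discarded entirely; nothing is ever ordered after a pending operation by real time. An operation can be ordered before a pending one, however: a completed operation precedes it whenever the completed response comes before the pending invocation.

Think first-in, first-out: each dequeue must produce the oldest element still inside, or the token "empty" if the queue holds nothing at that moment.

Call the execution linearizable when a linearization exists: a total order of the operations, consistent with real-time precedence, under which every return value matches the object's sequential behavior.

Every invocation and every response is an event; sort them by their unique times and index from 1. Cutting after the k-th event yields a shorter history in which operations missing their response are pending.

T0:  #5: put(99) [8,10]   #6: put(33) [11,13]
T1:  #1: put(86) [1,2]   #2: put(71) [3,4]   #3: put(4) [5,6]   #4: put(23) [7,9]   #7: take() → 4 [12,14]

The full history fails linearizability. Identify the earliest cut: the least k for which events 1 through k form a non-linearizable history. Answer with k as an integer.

14

events 1..13 are still linearizable — one witness is #1, #2, #3, #4, #5, #6:
1. #1 put(86), leaving queue <86>
2. #2 put(71), leaving queue <86,71>
3. #3 put(4), leaving queue <86,71,4>
4. #4 put(23), leaving queue <86,71,4,23>
5. #5 put(99), leaving queue <86,71,4,23,99>
6. #6 put(33), leaving queue <86,71,4,23,99,33>
adding event 14 (#7 responds at 14) leaves no legal real-time order
e.g. #1, #2, #3, #4, #5, #6, #7: illegal at step 7, since #7 take() → 4 cannot apply there
e.g. #1, #2, #3, #4, #5, #7, #6: illegal at step 6, since #7 take() → 4 cannot apply there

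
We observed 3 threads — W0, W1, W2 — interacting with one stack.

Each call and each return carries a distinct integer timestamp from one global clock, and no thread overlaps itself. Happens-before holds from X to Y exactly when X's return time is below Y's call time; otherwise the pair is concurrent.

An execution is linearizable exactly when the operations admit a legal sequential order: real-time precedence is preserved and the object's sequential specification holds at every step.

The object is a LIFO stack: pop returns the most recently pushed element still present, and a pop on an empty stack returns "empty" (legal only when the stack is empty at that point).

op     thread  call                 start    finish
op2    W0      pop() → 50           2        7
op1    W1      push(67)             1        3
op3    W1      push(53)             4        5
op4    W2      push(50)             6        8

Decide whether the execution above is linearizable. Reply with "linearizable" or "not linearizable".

a witness: op1, op3, op4, op2
after step 1 (op1 push(67)): stack <67>
after step 2 (op3 push(53)): stack <67,53>
after step 3 (op4 push(50)): stack <67,53,50>
after step 4 (op2 pop() → 50): stack <67,53>

linearizable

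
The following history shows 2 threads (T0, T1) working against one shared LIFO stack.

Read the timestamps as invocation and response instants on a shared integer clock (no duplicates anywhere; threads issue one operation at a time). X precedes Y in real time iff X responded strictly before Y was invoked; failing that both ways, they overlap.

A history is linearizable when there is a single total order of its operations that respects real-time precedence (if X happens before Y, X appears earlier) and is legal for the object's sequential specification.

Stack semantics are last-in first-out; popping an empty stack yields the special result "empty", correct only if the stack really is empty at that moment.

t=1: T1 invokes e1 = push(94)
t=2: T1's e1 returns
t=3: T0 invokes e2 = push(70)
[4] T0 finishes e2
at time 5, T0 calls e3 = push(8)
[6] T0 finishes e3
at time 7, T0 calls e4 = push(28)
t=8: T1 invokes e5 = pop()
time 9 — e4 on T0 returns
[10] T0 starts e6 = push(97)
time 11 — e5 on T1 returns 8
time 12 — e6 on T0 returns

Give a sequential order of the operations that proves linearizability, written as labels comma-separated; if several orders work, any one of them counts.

step 1: e1 push(94) — stack <94>
step 2: e2 push(70) — stack <94,70>
step 3: e3 push(8) — stack <94,70,8>
step 4: e5 pop() → 8 — stack <94,70>
step 5: e4 push(28) — stack <94,70,28>
step 6: e6 push(97) — stack <94,70,28,97>

e1, e2, e3, e5, e4, e6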